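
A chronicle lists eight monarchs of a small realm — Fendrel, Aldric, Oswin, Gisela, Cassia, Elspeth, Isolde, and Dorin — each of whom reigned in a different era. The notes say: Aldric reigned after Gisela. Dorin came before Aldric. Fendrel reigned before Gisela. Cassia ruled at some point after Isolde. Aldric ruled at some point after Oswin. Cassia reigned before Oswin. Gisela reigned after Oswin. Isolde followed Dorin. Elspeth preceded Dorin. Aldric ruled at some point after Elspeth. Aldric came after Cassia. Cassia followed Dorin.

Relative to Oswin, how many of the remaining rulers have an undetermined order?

Forced before Oswin: Cassia, Dorin, Elspeth, and Isolde; forced after Oswin: Aldric and Gisela.
That leaves Fendrel with no forced order relative to Oswin — 1.

1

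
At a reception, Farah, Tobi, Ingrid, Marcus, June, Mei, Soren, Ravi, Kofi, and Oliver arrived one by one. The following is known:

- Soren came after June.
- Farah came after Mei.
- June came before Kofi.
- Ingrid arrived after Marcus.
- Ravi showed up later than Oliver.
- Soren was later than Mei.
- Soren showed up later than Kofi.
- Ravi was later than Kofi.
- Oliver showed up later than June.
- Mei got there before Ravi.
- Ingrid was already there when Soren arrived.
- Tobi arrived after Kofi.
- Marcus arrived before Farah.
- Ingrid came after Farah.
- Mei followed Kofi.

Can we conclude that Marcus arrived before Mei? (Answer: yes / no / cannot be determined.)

No chain of stated constraints runs from Marcus to Mei, and none runs from Mei to Marcus either.
So the relative order of Marcus and Mei is not fixed by the given facts.

cannot be determined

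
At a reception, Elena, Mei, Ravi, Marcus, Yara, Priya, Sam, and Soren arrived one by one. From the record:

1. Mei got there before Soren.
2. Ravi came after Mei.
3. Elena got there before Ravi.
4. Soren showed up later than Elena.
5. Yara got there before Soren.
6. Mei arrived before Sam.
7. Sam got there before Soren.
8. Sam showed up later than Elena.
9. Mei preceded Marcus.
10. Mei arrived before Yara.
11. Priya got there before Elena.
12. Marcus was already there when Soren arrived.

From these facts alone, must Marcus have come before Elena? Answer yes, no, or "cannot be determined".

No chain of stated constraints runs from Marcus to Elena, and none runs from Elena to Marcus either.
So the relative order of Marcus and Elena is not fixed by the given facts.

cannot be determined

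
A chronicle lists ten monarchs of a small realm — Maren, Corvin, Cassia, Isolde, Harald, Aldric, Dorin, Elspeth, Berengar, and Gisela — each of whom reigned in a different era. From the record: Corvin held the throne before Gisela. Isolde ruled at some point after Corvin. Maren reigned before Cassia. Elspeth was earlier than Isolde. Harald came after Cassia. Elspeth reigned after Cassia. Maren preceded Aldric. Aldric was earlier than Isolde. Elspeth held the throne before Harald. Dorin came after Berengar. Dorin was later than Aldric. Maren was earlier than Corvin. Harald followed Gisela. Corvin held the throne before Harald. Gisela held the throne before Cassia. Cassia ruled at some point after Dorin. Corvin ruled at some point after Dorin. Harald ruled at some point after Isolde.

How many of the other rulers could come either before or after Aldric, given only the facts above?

Forced before Aldric: Maren; forced after Aldric: Cassia, Corvin, Dorin, Elspeth, Gisela, Harald, and Isolde.
That leaves Berengar with no forced order relative to Aldric — 1.

1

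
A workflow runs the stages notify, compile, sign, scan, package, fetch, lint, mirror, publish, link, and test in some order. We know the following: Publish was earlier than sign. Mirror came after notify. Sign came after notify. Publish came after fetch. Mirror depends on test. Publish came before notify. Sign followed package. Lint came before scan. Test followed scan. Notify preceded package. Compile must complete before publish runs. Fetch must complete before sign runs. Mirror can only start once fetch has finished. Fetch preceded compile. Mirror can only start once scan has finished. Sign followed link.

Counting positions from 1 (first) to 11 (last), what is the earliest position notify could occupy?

Compile, fetch, and publish must all come before notify — 3 forced predecessors.
Nothing else is forced ahead of notify, so its earliest slot is position 3 + 1 = 4.

4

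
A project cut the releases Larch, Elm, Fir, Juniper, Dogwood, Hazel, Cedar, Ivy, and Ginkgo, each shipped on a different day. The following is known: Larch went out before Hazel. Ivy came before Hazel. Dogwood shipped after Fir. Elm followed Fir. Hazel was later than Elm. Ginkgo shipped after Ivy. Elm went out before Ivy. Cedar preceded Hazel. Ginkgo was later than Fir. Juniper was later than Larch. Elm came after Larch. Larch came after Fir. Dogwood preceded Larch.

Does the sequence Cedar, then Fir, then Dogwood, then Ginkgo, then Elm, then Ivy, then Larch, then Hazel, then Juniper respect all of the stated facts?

no

The constraints require Ivy before Ginkgo, but in the proposed sequence Ginkgo appears ahead of Ivy. That one violation is enough.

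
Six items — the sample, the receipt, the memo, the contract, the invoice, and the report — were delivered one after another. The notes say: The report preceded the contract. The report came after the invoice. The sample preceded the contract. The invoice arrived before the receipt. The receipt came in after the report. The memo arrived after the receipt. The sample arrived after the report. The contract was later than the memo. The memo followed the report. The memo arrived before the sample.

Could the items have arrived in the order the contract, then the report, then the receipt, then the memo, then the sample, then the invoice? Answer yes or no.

no

The constraints require the sample before the contract, but in the proposed sequence the contract appears ahead of the sample. That one violation is enough.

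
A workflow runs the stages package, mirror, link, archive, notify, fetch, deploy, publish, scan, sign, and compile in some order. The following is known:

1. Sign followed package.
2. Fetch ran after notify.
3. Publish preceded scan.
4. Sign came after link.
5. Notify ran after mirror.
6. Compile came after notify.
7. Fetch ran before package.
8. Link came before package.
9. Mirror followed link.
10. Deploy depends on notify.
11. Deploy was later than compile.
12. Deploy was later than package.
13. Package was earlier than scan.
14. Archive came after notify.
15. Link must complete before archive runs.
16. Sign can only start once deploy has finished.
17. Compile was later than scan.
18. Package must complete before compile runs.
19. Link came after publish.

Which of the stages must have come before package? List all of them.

fetch, link, mirror, notify, publish

Directly stated before package: fetch and link.
Mirror reaches package via mirror → notify → fetch → package.
Notify reaches package via notify → fetch → package.
Publish reaches package via publish → link → package.
No chain forces sign (or any of the others) ahead of package.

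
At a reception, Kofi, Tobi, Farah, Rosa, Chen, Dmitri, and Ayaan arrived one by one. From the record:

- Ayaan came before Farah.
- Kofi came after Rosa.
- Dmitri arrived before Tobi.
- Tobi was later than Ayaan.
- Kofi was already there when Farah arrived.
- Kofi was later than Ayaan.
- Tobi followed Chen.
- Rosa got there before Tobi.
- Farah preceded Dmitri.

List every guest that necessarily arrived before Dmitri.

Ayaan, Farah, Kofi, Rosa

Directly stated before Dmitri: Farah.
Ayaan reaches Dmitri via Ayaan → Farah → Dmitri.
Kofi reaches Dmitri via Kofi → Farah → Dmitri.
Rosa reaches Dmitri via Rosa → Kofi → Farah → Dmitri.
No chain forces Tobi (or any of the others) ahead of Dmitri.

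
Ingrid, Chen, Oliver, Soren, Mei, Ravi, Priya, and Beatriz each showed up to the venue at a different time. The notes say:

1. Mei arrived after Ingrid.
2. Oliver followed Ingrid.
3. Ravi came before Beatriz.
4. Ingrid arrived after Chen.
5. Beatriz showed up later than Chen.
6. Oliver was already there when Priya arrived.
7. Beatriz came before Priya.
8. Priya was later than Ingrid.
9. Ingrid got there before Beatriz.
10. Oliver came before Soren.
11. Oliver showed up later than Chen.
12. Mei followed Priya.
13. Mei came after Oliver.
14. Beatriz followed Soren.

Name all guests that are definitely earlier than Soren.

Directly stated before Soren: Oliver.
Chen reaches Soren via Chen → Oliver → Soren.
Ingrid reaches Soren via Ingrid → Oliver → Soren.

Chen, Ingrid, Oliver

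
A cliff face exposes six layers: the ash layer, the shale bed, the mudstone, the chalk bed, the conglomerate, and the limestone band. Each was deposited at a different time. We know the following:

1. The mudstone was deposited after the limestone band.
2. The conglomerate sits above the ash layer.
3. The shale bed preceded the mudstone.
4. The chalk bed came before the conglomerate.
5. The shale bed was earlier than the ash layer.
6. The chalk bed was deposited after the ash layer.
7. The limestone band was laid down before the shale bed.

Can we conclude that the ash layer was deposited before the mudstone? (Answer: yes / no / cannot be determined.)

No chain of stated constraints runs from the ash layer to the mudstone, and none runs from the mudstone to the ash layer either.
So the relative order of the ash layer and the mudstone is not fixed by the given facts.

cannot be determined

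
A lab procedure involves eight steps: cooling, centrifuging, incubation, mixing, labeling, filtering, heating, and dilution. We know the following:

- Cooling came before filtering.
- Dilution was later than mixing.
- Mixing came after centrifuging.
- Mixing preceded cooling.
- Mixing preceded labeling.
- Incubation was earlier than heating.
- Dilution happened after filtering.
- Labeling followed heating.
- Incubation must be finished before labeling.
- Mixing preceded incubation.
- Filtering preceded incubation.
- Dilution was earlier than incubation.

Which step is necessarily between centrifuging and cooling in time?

mixing

Tracing the constraints gives centrifuging → mixing → cooling, so mixing sits after centrifuging and before cooling.
No other step is forced both after centrifuging and before cooling.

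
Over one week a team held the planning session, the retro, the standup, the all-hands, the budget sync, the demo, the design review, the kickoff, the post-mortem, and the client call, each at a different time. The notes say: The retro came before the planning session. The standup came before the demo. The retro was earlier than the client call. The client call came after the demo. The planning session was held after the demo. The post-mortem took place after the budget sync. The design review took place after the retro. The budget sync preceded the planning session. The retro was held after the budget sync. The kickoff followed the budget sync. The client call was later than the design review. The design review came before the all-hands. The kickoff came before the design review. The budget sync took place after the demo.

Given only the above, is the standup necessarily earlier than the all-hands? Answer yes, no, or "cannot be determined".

Chain the constraints: the standup → the demo → the budget sync → the kickoff → the design review → the all-hands. Each link is directly stated, so the standup comes before the all-hands.

yes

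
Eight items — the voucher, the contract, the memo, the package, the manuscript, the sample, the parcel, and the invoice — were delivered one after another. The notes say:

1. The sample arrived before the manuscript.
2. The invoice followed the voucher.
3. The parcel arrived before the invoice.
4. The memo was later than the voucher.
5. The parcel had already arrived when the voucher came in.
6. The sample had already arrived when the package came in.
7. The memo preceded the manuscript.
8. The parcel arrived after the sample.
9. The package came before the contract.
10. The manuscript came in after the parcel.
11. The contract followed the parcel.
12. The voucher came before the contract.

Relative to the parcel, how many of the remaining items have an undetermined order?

1

Forced before the parcel: the sample; forced after the parcel: the contract, the invoice, the manuscript, the memo, and the voucher.
That leaves the package with no forced order relative to the parcel — 1.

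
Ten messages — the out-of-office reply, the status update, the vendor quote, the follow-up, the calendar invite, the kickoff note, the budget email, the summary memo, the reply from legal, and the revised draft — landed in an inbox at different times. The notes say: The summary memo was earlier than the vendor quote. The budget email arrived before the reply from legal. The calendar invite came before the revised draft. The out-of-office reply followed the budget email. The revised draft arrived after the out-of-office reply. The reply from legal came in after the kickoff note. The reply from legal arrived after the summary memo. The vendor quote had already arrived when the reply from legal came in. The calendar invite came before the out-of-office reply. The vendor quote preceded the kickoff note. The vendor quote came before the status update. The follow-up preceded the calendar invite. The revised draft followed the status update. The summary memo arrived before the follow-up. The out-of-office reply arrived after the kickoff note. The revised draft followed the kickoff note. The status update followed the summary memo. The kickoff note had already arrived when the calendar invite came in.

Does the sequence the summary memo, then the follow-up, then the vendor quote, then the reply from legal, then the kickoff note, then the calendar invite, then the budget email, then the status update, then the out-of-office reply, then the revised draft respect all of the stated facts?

no

The constraints require the budget email before the reply from legal, but in the proposed sequence the reply from legal appears ahead of the budget email. That one violation is enough.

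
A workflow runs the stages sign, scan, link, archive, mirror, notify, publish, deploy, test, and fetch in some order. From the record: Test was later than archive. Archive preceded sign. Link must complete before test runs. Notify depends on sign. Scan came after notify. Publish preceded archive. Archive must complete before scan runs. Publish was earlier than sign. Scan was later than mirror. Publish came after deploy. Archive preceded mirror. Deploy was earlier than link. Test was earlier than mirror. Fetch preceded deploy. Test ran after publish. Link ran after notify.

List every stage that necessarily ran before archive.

Directly stated before archive: publish.
Deploy reaches archive via deploy → publish → archive.
Fetch reaches archive via fetch → deploy → publish → archive.
No chain forces scan (or any of the others) ahead of archive.

deploy, fetch, publish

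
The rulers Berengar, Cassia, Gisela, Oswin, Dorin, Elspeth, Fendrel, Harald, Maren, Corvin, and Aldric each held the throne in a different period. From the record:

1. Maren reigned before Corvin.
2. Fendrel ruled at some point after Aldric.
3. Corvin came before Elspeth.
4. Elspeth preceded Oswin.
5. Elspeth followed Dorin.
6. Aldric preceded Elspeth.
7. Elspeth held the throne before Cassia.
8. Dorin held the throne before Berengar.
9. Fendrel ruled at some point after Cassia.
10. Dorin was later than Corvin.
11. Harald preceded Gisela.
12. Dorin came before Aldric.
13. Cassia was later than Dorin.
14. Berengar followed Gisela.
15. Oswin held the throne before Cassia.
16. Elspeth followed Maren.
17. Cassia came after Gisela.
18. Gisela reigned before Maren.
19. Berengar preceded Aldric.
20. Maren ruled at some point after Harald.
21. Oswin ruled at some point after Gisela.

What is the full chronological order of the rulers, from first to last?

Harald, Gisela, Maren, Corvin, Dorin, Berengar, Aldric, Elspeth, Oswin, Cassia, Fendrel

The constraints fix every adjacent pair, so only one ordering works:
Harald → Gisela → Maren → Corvin → Dorin → Berengar → Aldric → Elspeth → Oswin → Cassia → Fendrel.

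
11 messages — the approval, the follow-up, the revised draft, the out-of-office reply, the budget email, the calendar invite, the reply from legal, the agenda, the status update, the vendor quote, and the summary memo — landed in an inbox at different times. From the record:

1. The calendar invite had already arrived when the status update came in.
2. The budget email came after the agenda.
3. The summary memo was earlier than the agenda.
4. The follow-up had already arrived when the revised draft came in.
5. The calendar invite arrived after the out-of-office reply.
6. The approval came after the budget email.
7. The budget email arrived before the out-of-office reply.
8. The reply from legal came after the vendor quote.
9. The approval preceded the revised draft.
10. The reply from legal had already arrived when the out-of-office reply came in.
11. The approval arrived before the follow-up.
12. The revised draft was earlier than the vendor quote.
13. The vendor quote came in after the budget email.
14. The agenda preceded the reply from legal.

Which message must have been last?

Every other message has a chain of constraints placing it before the status update, so the status update is last.

the status update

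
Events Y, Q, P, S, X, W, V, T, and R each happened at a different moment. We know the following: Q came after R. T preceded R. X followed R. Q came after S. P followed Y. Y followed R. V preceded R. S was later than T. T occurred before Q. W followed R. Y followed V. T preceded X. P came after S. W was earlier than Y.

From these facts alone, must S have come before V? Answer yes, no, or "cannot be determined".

cannot be determined

No chain of stated constraints runs from S to V, and none runs from V to S either.
So the relative order of S and V is not fixed by the given facts.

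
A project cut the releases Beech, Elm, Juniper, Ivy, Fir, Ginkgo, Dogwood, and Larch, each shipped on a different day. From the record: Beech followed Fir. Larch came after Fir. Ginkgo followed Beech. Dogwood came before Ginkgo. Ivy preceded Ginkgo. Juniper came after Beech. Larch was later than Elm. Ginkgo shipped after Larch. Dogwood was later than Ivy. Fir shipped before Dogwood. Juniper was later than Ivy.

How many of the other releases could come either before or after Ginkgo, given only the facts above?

1

Forced before Ginkgo: Beech, Dogwood, Elm, Fir, Ivy, and Larch.
That leaves Juniper with no forced order relative to Ginkgo — 1.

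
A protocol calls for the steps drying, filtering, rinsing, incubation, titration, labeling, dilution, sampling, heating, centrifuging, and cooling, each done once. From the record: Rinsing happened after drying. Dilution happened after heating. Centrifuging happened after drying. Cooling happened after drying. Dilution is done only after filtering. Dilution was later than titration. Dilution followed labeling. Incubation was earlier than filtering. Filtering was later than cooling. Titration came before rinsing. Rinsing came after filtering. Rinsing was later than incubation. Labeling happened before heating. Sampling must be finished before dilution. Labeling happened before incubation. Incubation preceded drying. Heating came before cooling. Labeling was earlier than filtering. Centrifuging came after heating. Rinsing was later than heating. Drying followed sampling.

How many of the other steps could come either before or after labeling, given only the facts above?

2

Forced after labeling: centrifuging, cooling, dilution, drying, filtering, heating, incubation, and rinsing.
That leaves sampling and titration with no forced order relative to labeling — 2.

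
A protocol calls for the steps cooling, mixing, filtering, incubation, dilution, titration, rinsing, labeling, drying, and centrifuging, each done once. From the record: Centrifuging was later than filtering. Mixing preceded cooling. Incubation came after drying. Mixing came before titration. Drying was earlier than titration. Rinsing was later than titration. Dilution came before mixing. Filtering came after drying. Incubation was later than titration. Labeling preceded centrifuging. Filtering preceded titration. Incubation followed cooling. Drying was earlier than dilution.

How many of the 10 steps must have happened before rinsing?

5

Directly stated before rinsing: titration.
Dilution reaches rinsing via dilution → mixing → titration → rinsing.
Drying reaches rinsing via drying → titration → rinsing.
Filtering reaches rinsing via filtering → titration → rinsing.
Likewise mixing reaches rinsing by chaining the stated constraints.
That's dilution, drying, filtering, mixing, and titration — 5 in all.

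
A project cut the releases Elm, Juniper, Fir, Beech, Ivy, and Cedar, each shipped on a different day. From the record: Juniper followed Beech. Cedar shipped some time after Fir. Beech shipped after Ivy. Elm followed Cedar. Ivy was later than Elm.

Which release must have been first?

Fir has a chain of constraints placing it before every other release, so Fir must be first.

Fir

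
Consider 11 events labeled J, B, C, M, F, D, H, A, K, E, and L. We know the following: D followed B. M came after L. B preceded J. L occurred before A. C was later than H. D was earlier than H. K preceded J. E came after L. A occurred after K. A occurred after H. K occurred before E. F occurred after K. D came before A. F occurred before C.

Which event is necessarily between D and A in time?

H

Tracing the constraints gives D → H → A, so H sits after D and before A.
No other event is forced both after D and before A.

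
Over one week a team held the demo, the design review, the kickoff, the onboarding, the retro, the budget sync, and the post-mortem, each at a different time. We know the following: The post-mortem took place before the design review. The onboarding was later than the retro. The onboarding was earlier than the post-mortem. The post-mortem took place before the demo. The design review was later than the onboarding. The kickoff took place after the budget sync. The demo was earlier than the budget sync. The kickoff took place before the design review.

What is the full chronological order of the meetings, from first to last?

The constraints fix every adjacent pair, so only one ordering works:
the retro → the onboarding → the post-mortem → the demo → the budget sync → the kickoff → the design review.

the retro, the onboarding, the post-mortem, the demo, the budget sync, the kickoff, the design review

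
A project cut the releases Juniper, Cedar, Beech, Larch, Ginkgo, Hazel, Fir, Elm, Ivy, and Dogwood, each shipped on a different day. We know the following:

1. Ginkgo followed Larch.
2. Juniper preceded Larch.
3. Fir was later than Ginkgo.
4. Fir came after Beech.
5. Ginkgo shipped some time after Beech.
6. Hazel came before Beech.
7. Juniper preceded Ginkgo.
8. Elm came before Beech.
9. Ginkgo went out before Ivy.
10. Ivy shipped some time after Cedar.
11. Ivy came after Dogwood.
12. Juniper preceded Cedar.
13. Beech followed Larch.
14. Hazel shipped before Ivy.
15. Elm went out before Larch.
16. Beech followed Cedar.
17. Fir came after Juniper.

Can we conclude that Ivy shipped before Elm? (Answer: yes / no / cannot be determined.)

no

Tracing the constraints gives Elm → Larch → Ginkgo → Ivy, so Elm must come before Ivy.
That means Ivy cannot be before Elm.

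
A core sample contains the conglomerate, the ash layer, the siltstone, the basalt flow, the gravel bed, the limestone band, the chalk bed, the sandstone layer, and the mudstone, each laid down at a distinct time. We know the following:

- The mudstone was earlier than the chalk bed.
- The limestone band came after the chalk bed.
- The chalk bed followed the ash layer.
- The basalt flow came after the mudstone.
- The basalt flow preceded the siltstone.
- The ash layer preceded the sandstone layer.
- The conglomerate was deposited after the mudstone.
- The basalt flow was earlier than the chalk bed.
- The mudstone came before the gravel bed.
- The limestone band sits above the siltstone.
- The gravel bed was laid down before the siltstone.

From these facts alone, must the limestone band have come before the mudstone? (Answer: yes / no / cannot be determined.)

Tracing the constraints gives the mudstone → the chalk bed → the limestone band, so the mudstone must come before the limestone band.
That means the limestone band cannot be before the mudstone.

no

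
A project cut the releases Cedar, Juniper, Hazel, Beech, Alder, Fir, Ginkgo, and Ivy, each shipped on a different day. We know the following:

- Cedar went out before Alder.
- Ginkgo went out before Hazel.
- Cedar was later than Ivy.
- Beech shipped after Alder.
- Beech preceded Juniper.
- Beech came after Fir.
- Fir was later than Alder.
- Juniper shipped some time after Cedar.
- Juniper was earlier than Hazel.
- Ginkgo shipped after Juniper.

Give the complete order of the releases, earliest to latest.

Ivy, Cedar, Alder, Fir, Beech, Juniper, Ginkgo, Hazel

The constraints fix every adjacent pair, so only one ordering works:
Ivy → Cedar → Alder → Fir → Beech → Juniper → Ginkgo → Hazel.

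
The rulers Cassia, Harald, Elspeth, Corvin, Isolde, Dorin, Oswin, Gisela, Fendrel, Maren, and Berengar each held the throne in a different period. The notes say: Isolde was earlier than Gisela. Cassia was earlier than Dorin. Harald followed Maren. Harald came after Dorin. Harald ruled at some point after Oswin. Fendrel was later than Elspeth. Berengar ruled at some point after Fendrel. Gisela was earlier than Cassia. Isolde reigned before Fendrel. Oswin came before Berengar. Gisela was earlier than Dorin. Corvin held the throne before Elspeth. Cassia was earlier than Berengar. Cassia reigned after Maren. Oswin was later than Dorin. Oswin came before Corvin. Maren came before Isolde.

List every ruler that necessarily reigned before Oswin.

Directly stated before Oswin: Dorin.
Cassia reaches Oswin via Cassia → Dorin → Oswin.
Gisela reaches Oswin via Gisela → Dorin → Oswin.
Isolde reaches Oswin via Isolde → Gisela → Dorin → Oswin.
Likewise Maren reaches Oswin by chaining the stated constraints.
No chain forces Berengar (or any of the others) ahead of Oswin.

Cassia, Dorin, Gisela, Isolde, Maren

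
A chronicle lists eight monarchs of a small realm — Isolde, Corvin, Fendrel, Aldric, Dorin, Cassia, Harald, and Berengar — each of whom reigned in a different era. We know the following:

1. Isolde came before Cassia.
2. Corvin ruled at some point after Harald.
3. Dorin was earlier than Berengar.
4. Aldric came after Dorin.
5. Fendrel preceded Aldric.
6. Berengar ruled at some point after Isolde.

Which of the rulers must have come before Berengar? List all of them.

Dorin, Isolde

Directly stated before Berengar: Dorin and Isolde.
No chain forces Harald (or any of the others) ahead of Berengar.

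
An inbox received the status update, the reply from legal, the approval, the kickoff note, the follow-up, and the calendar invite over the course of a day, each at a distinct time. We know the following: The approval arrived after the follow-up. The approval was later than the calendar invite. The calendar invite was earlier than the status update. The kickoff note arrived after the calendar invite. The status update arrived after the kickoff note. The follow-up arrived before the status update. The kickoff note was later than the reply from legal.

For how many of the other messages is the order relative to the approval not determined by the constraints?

3

Forced before the approval: the calendar invite and the follow-up.
That leaves the kickoff note, the reply from legal, and the status update with no forced order relative to the approval — 3.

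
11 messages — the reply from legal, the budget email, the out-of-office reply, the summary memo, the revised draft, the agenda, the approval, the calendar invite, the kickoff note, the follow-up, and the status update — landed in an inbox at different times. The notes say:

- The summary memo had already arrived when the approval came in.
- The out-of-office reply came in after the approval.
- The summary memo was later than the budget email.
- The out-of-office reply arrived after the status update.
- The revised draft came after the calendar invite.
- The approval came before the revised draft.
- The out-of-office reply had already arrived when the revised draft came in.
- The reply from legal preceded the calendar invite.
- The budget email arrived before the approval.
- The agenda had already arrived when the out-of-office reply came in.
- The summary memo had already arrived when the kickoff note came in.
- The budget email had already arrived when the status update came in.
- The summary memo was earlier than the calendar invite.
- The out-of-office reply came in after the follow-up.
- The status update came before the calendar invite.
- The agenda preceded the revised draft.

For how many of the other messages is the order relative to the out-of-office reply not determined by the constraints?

Forced before the out-of-office reply: the agenda, the approval, the budget email, the follow-up, the status update, and the summary memo; forced after the out-of-office reply: the revised draft.
That leaves the calendar invite, the kickoff note, and the reply from legal with no forced order relative to the out-of-office reply — 3.

3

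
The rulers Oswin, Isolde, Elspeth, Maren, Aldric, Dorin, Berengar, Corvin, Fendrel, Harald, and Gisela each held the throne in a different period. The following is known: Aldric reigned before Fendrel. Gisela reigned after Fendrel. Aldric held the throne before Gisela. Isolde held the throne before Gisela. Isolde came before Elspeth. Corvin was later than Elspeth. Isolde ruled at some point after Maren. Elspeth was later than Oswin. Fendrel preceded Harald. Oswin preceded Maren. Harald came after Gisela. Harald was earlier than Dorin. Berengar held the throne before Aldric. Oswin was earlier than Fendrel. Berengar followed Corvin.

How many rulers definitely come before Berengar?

5

Directly stated before Berengar: Corvin.
Elspeth reaches Berengar via Elspeth → Corvin → Berengar.
Isolde reaches Berengar via Isolde → Elspeth → Corvin → Berengar.
Maren reaches Berengar via Maren → Isolde → Elspeth → Corvin → Berengar.
Likewise Oswin reaches Berengar by chaining the stated constraints.
No chain forces Aldric (or any of the others) ahead of Berengar.
That's Corvin, Elspeth, Isolde, Maren, and Oswin — 5 in all.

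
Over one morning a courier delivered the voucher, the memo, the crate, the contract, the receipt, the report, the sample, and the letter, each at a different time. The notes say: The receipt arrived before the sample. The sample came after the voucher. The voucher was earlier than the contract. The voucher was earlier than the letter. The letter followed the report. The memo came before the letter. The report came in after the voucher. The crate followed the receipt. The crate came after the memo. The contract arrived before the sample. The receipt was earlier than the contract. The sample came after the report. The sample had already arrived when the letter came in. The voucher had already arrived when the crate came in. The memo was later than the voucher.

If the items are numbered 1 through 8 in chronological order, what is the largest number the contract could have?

6

The contract must come before the letter and the sample — 2 items forced after it.
Everything else can be placed before the contract in some valid order, so the contract can sit as late as position 8 − 2 = 6.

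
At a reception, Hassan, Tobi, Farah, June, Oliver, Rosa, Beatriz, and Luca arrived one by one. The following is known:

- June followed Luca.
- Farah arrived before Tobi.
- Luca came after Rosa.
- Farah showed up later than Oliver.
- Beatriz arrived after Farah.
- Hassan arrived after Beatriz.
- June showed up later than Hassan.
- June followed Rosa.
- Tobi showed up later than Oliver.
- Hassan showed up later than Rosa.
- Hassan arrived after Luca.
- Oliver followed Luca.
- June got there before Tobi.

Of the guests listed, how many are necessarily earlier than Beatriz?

4

Directly stated before Beatriz: Farah.
Luca reaches Beatriz via Luca → Oliver → Farah → Beatriz.
Oliver reaches Beatriz via Oliver → Farah → Beatriz.
Rosa reaches Beatriz via Rosa → Luca → Oliver → Farah → Beatriz.
No chain forces Tobi (or any of the others) ahead of Beatriz.
That's Farah, Luca, Oliver, and Rosa — 4 in all.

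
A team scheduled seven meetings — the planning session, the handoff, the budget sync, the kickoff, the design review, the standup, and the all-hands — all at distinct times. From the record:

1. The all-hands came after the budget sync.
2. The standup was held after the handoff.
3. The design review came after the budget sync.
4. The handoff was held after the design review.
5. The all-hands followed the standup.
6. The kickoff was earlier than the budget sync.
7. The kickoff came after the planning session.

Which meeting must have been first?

The planning session has a chain of constraints placing it before every other meeting, so the planning session must be first.

the planning session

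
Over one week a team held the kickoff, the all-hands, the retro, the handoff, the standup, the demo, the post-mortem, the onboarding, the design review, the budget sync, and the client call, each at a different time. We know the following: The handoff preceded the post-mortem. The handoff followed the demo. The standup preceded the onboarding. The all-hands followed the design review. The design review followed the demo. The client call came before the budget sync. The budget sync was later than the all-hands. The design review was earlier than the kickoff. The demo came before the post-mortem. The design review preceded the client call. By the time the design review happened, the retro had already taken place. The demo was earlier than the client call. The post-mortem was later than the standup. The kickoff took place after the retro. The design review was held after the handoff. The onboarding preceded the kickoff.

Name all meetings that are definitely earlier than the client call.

Directly stated before the client call: the demo and the design review.
The handoff reaches the client call via the handoff → the design review → the client call.
The retro reaches the client call via the retro → the design review → the client call.
No chain forces the budget sync (or any of the others) ahead of the client call.

the demo, the design review, the handoff, the retro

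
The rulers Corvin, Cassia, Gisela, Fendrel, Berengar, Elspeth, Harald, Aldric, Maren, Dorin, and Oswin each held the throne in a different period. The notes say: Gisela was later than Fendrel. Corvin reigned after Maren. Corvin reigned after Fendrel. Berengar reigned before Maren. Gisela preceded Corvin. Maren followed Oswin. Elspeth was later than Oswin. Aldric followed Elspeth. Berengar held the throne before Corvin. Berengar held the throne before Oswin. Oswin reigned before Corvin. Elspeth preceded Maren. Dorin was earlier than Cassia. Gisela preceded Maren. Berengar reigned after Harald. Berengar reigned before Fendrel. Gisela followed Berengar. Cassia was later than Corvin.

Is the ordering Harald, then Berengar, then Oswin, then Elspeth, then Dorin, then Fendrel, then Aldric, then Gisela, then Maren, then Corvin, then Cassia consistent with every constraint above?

Check each stated constraint against the proposed order — e.g. Oswin is ahead of Corvin; Berengar is ahead of Corvin. Every pair is in the required order; nothing is violated.

yes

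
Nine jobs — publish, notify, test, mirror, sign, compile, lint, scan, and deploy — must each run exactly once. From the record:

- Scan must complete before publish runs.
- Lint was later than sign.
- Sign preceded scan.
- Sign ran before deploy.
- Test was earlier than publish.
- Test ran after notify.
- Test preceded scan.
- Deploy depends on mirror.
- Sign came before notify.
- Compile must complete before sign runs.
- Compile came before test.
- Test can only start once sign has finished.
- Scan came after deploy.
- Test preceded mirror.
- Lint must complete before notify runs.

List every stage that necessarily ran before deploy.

compile, lint, mirror, notify, sign, test

Directly stated before deploy: mirror and sign.
Compile reaches deploy via compile → sign → deploy.
Lint reaches deploy via lint → notify → test → mirror → deploy.
Notify reaches deploy via notify → test → mirror → deploy.
Likewise test reaches deploy by chaining the stated constraints.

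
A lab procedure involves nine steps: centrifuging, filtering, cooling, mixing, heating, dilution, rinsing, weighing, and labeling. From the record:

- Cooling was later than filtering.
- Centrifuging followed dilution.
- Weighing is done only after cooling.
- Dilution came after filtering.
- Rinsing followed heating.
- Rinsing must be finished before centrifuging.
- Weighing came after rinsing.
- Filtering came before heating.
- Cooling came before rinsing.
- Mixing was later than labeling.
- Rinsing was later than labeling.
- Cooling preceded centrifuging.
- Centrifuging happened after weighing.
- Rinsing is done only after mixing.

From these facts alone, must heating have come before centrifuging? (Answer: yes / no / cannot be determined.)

yes

Chain the constraints: heating → rinsing → centrifuging. Each link is directly stated, so heating comes before centrifuging.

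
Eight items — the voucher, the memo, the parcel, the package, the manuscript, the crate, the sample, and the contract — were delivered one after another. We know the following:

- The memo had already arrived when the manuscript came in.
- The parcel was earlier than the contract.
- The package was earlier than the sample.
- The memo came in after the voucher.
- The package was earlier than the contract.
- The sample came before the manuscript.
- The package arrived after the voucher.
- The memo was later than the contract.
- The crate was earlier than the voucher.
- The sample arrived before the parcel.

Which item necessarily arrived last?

Every other item has a chain of constraints placing it before the manuscript, so the manuscript is last.

the manuscript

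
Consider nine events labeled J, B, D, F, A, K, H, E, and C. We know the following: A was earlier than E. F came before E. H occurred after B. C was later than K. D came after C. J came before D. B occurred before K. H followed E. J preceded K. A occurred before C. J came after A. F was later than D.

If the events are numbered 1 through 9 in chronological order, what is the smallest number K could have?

4

A, B, and J must all come before K — 3 forced predecessors.
Nothing else is forced ahead of K, so its earliest slot is position 3 + 1 = 4.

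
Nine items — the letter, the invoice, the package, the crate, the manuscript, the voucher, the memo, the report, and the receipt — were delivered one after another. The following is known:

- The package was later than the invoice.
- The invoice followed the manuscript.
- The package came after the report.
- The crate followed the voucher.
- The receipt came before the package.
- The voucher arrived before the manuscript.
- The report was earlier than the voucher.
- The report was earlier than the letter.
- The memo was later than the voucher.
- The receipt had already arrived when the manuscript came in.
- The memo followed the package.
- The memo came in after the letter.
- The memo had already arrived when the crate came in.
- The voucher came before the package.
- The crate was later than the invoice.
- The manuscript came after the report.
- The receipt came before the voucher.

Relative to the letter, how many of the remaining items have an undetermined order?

Forced before the letter: the report; forced after the letter: the crate and the memo.
That leaves the invoice, the manuscript, the package, the receipt, and the voucher with no forced order relative to the letter — 5.

5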